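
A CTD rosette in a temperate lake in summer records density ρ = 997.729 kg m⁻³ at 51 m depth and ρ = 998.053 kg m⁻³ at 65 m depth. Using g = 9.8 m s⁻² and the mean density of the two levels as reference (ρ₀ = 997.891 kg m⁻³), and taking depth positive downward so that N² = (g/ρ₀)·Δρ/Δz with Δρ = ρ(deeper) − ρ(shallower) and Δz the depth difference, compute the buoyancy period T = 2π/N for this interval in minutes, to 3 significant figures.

6.95 min

Δρ = 998.053 − 997.729 = 0.324 kg m⁻³ over Δz = 65 − 51 = 14 m.
N² = (9.8/997.891) × (0.324/14) = 2.2728 × 10⁻⁴ s⁻².
N = √(2.2728 × 10⁻⁴) = 0.015076 rad s⁻¹, so T = 2π/N = 416.77 s = 6.9462 min ≈ 6.95 min.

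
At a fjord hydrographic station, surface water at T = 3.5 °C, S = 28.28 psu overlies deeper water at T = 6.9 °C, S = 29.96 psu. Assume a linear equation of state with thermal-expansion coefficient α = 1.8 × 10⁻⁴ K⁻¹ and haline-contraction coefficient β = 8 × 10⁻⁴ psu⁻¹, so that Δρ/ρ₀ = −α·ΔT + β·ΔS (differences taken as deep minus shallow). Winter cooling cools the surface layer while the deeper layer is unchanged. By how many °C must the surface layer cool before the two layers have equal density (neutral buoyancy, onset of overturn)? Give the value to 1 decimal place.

Neutral buoyancy requires Δρ = 0, i.e. −α(T_deep − T_surf′) + β(S_deep − S_surf) = 0.
T_surf′ = T_deep − (β/α)·ΔS = 6.9 − (8 × 10⁻⁴/1.8 × 10⁻⁴)·(+1.68) = -0.567 °C.
Cooling required: 3.5 − (-0.567) = 4.067 °C.

4.1 °C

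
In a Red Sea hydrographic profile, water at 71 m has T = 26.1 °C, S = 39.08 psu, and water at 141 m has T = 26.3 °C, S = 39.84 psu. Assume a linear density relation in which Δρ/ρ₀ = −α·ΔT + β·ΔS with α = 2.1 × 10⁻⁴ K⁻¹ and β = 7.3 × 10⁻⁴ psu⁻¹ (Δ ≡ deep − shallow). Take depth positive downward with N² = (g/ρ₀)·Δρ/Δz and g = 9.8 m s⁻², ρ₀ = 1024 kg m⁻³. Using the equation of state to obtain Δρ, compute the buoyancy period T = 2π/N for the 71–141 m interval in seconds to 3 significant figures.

742 s

ΔT = +0.2 K, ΔS = +0.76 psu (deep − shallow).
Δρ/ρ₀ = −αΔT + βΔS = -4.20 × 10⁻⁵ + 5.548 × 10⁻⁴ = 5.128 × 10⁻⁴, so Δρ ≈ 0.5251 kg m⁻³.
N² = (g/ρ₀)·Δρ/Δz = g·(Δρ/ρ₀)/Δz = 9.8 × 5.128 × 10⁻⁴ / 70 = 7.1792 × 10⁻⁵ s⁻².
N = √(7.1792 × 10⁻⁵) = 8.4730 × 10⁻³ rad s⁻¹ → T = 2π/N = 741.55 s ≈ 742 s.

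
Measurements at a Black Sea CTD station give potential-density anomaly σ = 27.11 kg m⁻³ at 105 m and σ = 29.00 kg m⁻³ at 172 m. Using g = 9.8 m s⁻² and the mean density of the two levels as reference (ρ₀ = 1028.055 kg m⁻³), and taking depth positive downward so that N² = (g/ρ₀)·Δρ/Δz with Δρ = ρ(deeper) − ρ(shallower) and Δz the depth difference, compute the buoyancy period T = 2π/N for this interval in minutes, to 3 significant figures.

Δρ = 1029.00 − 1027.11 = 1.89 kg m⁻³ over Δz = 172 − 105 = 67 m.
N² = (9.8/1028.055) × (1.89/67) = 2.6890 × 10⁻⁴ s⁻².
N = √(2.6890 × 10⁻⁴) = 0.016398 rad s⁻¹, so T = 2π/N = 383.17 s = 6.3862 min ≈ 6.39 min.

6.39 min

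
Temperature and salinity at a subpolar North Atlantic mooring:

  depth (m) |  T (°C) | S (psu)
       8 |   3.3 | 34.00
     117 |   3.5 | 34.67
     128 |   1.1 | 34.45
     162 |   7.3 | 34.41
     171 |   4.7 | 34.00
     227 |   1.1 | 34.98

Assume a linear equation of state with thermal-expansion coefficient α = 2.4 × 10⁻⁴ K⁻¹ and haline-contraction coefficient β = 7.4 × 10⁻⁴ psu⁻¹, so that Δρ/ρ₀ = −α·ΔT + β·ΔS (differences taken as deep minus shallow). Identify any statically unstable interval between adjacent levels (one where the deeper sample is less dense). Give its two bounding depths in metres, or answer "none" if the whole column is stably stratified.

Evaluate Δρ/ρ₀ = −αΔT + βΔS across each adjacent pair:
  8–117 m: −αΔT+βΔS = −(2.4 × 10⁻⁴)(+0.2)+(7.4 × 10⁻⁴)(+0.67) = 4.5 × 10⁻⁴ → stable
  117–128 m: −αΔT+βΔS = −(2.4 × 10⁻⁴)(-2.4)+(7.4 × 10⁻⁴)(-0.22) = 4.1 × 10⁻⁴ → stable
  128–162 m: −αΔT+βΔS = −(2.4 × 10⁻⁴)(+6.2)+(7.4 × 10⁻⁴)(-0.04) = -1.5 × 10⁻³ → UNSTABLE
  162–171 m: −αΔT+βΔS = −(2.4 × 10⁻⁴)(-2.6)+(7.4 × 10⁻⁴)(-0.41) = 3.2 × 10⁻⁴ → stable
  171–227 m: −αΔT+βΔS = −(2.4 × 10⁻⁴)(-3.6)+(7.4 × 10⁻⁴)(+0.98) = 1.6 × 10⁻³ → stable
The 128–162 m interval has Δρ < 0: lighter water underlies denser water.

128–162 m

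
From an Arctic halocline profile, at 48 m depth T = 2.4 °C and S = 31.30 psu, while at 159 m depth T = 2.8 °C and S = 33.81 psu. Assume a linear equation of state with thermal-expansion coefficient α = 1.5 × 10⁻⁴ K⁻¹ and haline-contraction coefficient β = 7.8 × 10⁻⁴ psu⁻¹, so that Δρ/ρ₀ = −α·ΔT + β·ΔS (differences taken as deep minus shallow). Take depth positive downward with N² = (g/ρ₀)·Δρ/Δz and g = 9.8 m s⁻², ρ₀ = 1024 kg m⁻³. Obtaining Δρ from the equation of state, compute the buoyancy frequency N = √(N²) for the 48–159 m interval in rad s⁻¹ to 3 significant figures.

ΔT = +0.4 K, ΔS = +2.51 psu (deep − shallow).
Δρ/ρ₀ = −αΔT + βΔS = -6.00 × 10⁻⁵ + 1.9578 × 10⁻³ = 1.8978 × 10⁻³, so Δρ ≈ 1.943 kg m⁻³.
N² = (g/ρ₀)·Δρ/Δz = g·(Δρ/ρ₀)/Δz = 9.8 × 1.8978 × 10⁻³ / 111 = 1.6755 × 10⁻⁴ s⁻².
N = √(1.6755 × 10⁻⁴) = 0.012944 rad s⁻¹ ≈ 0.0129 rad s⁻¹.

0.0129 rad s⁻¹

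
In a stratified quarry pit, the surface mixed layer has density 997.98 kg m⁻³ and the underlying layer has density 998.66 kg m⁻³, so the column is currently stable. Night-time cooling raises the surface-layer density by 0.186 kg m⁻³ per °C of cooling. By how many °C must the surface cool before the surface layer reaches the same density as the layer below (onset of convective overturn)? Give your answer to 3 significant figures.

Density deficit of the surface layer: 998.66 − 997.98 = 0.68 kg m⁻³.
Required change = 0.68 / 0.186 = 3.66 °C.

3.66 °C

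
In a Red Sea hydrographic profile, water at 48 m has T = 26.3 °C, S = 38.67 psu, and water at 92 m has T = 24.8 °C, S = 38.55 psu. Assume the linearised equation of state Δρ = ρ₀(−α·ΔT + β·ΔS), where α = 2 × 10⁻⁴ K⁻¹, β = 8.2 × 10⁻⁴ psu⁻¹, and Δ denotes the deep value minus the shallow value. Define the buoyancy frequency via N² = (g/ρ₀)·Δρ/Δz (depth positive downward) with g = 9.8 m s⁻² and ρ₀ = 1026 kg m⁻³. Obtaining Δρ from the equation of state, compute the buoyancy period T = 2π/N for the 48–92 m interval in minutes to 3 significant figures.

ΔT = -1.5 K, ΔS = -0.12 psu (deep − shallow).
Δρ/ρ₀ = −αΔT + βΔS = 3.00 × 10⁻⁴ − 9.84 × 10⁻⁵ = 2.016 × 10⁻⁴, so Δρ ≈ 0.2068 kg m⁻³.
N² = (g/ρ₀)·Δρ/Δz = g·(Δρ/ρ₀)/Δz = 9.8 × 2.016 × 10⁻⁴ / 44 = 4.4902 × 10⁻⁵ s⁻².
N = √(4.4902 × 10⁻⁵) = 6.7009 × 10⁻³ rad s⁻¹ → T = 2π/N = 937.66 s = 15.628 min ≈ 15.6 min.

15.6 min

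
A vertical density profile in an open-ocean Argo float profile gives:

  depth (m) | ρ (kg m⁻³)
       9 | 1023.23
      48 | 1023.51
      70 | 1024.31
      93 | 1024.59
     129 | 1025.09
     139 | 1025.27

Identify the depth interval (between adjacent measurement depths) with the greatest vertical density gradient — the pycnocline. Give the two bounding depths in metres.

48–70 m

Compute the density gradient over each adjacent pair:
  9–48 m: Δρ/Δz = 0.28/39 = 7.2 × 10⁻³ kg m⁻⁴
  48–70 m: Δρ/Δz = 0.80/22 = 0.036 kg m⁻⁴
  70–93 m: Δρ/Δz = 0.28/23 = 0.012 kg m⁻⁴
  93–129 m: Δρ/Δz = 0.50/36 = 0.014 kg m⁻⁴
  129–139 m: Δρ/Δz = 0.18/10 = 0.018 kg m⁻⁴
The largest gradient is in the 48–70 m interval — the pycnocline.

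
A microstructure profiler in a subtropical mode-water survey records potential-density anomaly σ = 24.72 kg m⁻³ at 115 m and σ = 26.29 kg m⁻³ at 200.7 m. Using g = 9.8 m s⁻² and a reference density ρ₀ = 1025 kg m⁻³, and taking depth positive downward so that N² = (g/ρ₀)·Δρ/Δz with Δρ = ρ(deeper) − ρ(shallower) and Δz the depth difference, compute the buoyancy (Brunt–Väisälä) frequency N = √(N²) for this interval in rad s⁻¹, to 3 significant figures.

0.0132 rad s⁻¹

Δρ = 1026.29 − 1024.72 = 1.57 kg m⁻³ over Δz = 200.7 − 115 = 85.7 m.
N² = (9.8/1025) × (1.57/85.7) = 1.7515 × 10⁻⁴ s⁻².
N = √(1.7515 × 10⁻⁴) = 0.013234 rad s⁻¹ ≈ 0.0132 rad s⁻¹.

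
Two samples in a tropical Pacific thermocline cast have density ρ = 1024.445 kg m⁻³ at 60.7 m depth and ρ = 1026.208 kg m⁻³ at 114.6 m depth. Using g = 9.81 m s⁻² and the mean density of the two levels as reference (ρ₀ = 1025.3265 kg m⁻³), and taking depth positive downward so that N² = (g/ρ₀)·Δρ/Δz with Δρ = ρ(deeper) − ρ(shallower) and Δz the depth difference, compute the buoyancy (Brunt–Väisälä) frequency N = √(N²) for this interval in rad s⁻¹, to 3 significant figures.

0.0177 rad s⁻¹

Δρ = 1026.208 − 1024.445 = 1.763 kg m⁻³ over Δz = 114.6 − 60.7 = 53.9 m.
N² = (9.81/1025.3265) × (1.763/53.9) = 3.1295 × 10⁻⁴ s⁻².
N = √(3.1295 × 10⁻⁴) = 0.017690 rad s⁻¹ ≈ 0.0177 rad s⁻¹.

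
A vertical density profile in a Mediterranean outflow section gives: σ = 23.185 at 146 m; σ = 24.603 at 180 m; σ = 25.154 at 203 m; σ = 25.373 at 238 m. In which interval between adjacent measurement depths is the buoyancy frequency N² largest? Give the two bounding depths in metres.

146–180 m

Compute the density gradient over each adjacent pair:
  146–180 m: Δρ/Δz = 1.418/34 = 0.042 kg m⁻⁴
  180–203 m: Δρ/Δz = 0.551/23 = 0.024 kg m⁻⁴
  203–238 m: Δρ/Δz = 0.219/35 = 6.3 × 10⁻³ kg m⁻⁴
The largest gradient is in the 146–180 m interval — the pycnocline.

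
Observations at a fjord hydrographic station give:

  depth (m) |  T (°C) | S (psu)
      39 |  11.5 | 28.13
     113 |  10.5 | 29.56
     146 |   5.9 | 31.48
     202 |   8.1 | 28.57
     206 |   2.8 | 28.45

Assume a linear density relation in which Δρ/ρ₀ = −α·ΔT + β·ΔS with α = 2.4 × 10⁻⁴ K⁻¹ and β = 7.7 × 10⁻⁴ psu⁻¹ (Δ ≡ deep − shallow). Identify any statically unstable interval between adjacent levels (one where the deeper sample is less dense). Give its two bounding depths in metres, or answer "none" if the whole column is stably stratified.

146–202 m

Evaluate Δρ/ρ₀ = −αΔT + βΔS across each adjacent pair:
  39–113 m: −αΔT+βΔS = −(2.4 × 10⁻⁴)(-1.0)+(7.7 × 10⁻⁴)(+1.43) = 1.3 × 10⁻³ → stable
  113–146 m: −αΔT+βΔS = −(2.4 × 10⁻⁴)(-4.6)+(7.7 × 10⁻⁴)(+1.92) = 2.6 × 10⁻³ → stable
  146–202 m: −αΔT+βΔS = −(2.4 × 10⁻⁴)(+2.2)+(7.7 × 10⁻⁴)(-2.91) = -2.8 × 10⁻³ → UNSTABLE
  202–206 m: −αΔT+βΔS = −(2.4 × 10⁻⁴)(-5.3)+(7.7 × 10⁻⁴)(-0.12) = 1.2 × 10⁻³ → stable
The 146–202 m interval has Δρ < 0: lighter water underlies denser water.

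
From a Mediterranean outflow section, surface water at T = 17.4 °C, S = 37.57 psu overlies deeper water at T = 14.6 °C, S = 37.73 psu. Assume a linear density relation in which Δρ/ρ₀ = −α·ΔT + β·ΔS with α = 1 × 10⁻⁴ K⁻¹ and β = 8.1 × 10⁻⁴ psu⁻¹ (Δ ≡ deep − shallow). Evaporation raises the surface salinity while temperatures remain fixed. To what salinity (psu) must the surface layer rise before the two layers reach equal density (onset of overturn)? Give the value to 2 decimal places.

38.08 psu

Neutral buoyancy requires −α(T_deep − T_surf) + β(S_deep − S_surf′) = 0.
S_surf′ = S_deep − (α/β)·ΔT = 37.73 − (1 × 10⁻⁴/8.1 × 10⁻⁴)·(-2.8) = 38.0757 psu.
Increase required: 38.0757 − 37.57 = 0.5057 psu.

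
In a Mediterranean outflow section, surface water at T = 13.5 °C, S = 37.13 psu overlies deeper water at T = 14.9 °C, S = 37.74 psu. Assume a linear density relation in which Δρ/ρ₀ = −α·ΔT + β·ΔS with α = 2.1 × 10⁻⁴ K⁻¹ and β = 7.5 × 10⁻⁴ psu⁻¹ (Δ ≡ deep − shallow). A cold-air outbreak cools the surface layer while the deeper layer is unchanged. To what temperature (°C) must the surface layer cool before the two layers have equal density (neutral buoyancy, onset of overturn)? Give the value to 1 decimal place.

Neutral buoyancy requires Δρ = 0, i.e. −α(T_deep − T_surf′) + β(S_deep − S_surf) = 0.
T_surf′ = T_deep − (β/α)·ΔS = 14.9 − (7.5 × 10⁻⁴/2.1 × 10⁻⁴)·(+0.61) = 12.721 °C.
Cooling required: 13.5 − (12.721) = 0.779 °C.

12.7 °C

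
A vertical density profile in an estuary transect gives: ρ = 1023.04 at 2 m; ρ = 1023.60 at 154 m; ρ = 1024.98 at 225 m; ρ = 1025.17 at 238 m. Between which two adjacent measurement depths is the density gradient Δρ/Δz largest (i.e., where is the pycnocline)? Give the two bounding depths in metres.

Compute the density gradient over each adjacent pair:
  2–154 m: Δρ/Δz = 0.56/152 = 3.7 × 10⁻³ kg m⁻⁴
  154–225 m: Δρ/Δz = 1.38/71 = 0.019 kg m⁻⁴
  225–238 m: Δρ/Δz = 0.19/13 = 0.015 kg m⁻⁴
The largest gradient is in the 154–225 m interval — the pycnocline.

154–225 m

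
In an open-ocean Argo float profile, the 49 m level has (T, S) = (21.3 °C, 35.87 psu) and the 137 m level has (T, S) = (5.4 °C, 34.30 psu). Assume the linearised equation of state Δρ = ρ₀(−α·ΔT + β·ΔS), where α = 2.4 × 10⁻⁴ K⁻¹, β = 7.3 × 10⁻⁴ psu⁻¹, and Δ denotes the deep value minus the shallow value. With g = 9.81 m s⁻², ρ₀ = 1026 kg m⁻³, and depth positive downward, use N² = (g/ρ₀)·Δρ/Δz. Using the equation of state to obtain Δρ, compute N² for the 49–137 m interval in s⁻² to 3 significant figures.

ΔT = -15.9 K, ΔS = -1.57 psu (deep − shallow).
Δρ/ρ₀ = −αΔT + βΔS = 3.816 × 10⁻³ − 1.1461 × 10⁻³ = 2.6699 × 10⁻³, so Δρ ≈ 2.739 kg m⁻³.
N² = (g/ρ₀)·Δρ/Δz = g·(Δρ/ρ₀)/Δz = 9.81 × 2.6699 × 10⁻³ / 88 = 2.9763 × 10⁻⁴ s⁻² ≈ 2.98 × 10⁻⁴ s⁻².

2.98 × 10⁻⁴ s⁻²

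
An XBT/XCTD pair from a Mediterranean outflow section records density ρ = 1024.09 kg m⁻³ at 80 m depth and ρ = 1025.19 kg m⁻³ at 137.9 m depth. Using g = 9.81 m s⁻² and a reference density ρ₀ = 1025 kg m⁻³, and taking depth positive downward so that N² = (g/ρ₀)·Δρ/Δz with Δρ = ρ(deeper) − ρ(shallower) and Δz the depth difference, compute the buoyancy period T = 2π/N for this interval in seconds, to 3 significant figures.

466 s

Δρ = 1025.19 − 1024.09 = 1.10 kg m⁻³ over Δz = 137.9 − 80 = 57.9 m.
N² = (9.81/1025) × (1.10/57.9) = 1.8183 × 10⁻⁴ s⁻².
N = √(1.8183 × 10⁻⁴) = 0.013484 rad s⁻¹, so T = 2π/N = 465.97 s ≈ 466 s.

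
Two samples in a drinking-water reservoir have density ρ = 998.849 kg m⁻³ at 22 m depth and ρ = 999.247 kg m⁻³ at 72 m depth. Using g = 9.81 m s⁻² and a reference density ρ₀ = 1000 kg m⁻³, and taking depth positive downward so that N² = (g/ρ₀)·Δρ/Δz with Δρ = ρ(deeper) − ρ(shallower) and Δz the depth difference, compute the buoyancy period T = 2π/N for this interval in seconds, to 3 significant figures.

711 s

Δρ = 999.247 − 998.849 = 0.398 kg m⁻³ over Δz = 72 − 22 = 50 m.
N² = (9.81/1000) × (0.398/50) = 7.8088 × 10⁻⁵ s⁻².
N = √(7.8088 × 10⁻⁵) = 8.8367 × 10⁻³ rad s⁻¹, so T = 2π/N = 711.03 s ≈ 711 s.
Since Δρ > 0 the layer is stably stratified.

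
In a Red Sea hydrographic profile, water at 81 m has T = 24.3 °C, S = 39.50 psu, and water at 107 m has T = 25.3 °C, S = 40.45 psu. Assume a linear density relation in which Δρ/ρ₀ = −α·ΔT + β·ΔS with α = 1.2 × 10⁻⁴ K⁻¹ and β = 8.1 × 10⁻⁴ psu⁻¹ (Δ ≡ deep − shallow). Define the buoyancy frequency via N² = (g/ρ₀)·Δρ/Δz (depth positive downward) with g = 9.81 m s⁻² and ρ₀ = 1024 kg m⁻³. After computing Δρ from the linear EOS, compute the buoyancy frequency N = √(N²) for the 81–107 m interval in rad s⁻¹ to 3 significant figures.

ΔT = +1.0 K, ΔS = +0.95 psu (deep − shallow).
Δρ/ρ₀ = −αΔT + βΔS = -1.20 × 10⁻⁴ + 7.695 × 10⁻⁴ = 6.495 × 10⁻⁴, so Δρ ≈ 0.6651 kg m⁻³.
N² = (g/ρ₀)·Δρ/Δz = g·(Δρ/ρ₀)/Δz = 9.81 × 6.495 × 10⁻⁴ / 26 = 2.4506 × 10⁻⁴ s⁻².
N = √(2.4506 × 10⁻⁴) = 0.015654 rad s⁻¹ ≈ 0.0157 rad s⁻¹.

0.0157 rad s⁻¹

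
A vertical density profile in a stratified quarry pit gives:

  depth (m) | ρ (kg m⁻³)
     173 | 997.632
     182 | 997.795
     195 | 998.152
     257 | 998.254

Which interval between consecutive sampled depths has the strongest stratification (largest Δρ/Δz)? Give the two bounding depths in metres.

Compute the density gradient over each adjacent pair:
  173–182 m: Δρ/Δz = 0.163/9 = 0.018 kg m⁻⁴
  182–195 m: Δρ/Δz = 0.357/13 = 0.027 kg m⁻⁴
  195–257 m: Δρ/Δz = 0.102/62 = 1.6 × 10⁻³ kg m⁻⁴
The largest gradient is in the 182–195 m interval — the pycnocline.

182–195 m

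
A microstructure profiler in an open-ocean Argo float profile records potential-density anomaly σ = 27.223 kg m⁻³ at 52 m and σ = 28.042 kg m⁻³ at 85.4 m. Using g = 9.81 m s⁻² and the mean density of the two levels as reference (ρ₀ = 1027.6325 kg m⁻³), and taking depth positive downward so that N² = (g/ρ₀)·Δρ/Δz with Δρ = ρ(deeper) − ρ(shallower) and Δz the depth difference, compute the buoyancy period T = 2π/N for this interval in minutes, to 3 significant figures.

6.84 min

Δρ = 1028.042 − 1027.223 = 0.819 kg m⁻³ over Δz = 85.4 − 52 = 33.4 m.
N² = (9.81/1027.6325) × (0.819/33.4) = 2.3408 × 10⁻⁴ s⁻².
N = √(2.3408 × 10⁻⁴) = 0.015300 rad s⁻¹, so T = 2π/N = 410.67 s = 6.8445 min ≈ 6.84 min.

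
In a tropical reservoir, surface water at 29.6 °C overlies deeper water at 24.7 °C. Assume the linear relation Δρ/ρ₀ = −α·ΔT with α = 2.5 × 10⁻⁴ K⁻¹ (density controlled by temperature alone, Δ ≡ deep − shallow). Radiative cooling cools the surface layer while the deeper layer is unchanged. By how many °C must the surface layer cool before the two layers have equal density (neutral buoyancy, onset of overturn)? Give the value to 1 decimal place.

4.9 °C

With temperature the only control, equal density requires T_surf′ = T_deep.
T_surf′ = 24.7 °C.
Cooling required: 29.6 − 24.7 = 4.9 °C.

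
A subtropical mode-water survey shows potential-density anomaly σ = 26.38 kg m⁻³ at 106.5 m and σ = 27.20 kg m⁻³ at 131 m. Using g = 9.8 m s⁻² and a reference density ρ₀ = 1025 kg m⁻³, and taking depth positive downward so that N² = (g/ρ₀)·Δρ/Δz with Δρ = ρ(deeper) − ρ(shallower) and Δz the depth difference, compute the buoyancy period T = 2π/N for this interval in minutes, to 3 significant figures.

Δρ = 1027.20 − 1026.38 = 0.82 kg m⁻³ over Δz = 131 − 106.5 = 24.5 m.
N² = (9.8/1025) × (0.82/24.5) = 3.2000 × 10⁻⁴ s⁻².
N = √(3.2000 × 10⁻⁴) = 0.017889 rad s⁻¹, so T = 2π/N = 351.23 s = 5.8538 min ≈ 5.85 min.

5.85 min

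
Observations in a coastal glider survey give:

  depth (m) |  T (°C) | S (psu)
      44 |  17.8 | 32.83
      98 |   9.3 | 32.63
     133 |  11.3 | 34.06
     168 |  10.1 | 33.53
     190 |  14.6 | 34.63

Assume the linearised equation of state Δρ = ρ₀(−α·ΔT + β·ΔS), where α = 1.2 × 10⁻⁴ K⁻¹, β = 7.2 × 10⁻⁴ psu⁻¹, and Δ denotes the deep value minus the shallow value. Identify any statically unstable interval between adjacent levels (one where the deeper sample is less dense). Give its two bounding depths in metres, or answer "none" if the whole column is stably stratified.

Evaluate Δρ/ρ₀ = −αΔT + βΔS across each adjacent pair:
  44–98 m: −αΔT+βΔS = −(1.2 × 10⁻⁴)(-8.5)+(7.2 × 10⁻⁴)(-0.20) = 8.8 × 10⁻⁴ → stable
  98–133 m: −αΔT+βΔS = −(1.2 × 10⁻⁴)(+2.0)+(7.2 × 10⁻⁴)(+1.43) = 7.9 × 10⁻⁴ → stable
  133–168 m: −αΔT+βΔS = −(1.2 × 10⁻⁴)(-1.2)+(7.2 × 10⁻⁴)(-0.53) = -2.4 × 10⁻⁴ → UNSTABLE
  168–190 m: −αΔT+βΔS = −(1.2 × 10⁻⁴)(+4.5)+(7.2 × 10⁻⁴)(+1.10) = 2.5 × 10⁻⁴ → stable
The 133–168 m interval has Δρ < 0: lighter water underlies denser water.

133–168 m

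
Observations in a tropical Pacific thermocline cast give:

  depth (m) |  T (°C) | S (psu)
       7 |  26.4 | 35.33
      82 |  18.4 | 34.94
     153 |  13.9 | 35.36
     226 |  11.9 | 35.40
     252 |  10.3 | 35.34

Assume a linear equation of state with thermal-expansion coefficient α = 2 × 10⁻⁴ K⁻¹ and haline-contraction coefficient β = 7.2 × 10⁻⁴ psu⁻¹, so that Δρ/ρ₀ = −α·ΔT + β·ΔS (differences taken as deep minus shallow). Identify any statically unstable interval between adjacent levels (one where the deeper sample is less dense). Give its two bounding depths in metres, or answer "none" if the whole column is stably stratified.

none

Evaluate Δρ/ρ₀ = −αΔT + βΔS across each adjacent pair:
  7–82 m: −αΔT+βΔS = −(2 × 10⁻⁴)(-8.0)+(7.2 × 10⁻⁴)(-0.39) = 1.3 × 10⁻³ → stable
  82–153 m: −αΔT+βΔS = −(2 × 10⁻⁴)(-4.5)+(7.2 × 10⁻⁴)(+0.42) = 1.2 × 10⁻³ → stable
  153–226 m: −αΔT+βΔS = −(2 × 10⁻⁴)(-2.0)+(7.2 × 10⁻⁴)(+0.04) = 4.3 × 10⁻⁴ → stable
  226–252 m: −αΔT+βΔS = −(2 × 10⁻⁴)(-1.6)+(7.2 × 10⁻⁴)(-0.06) = 2.8 × 10⁻⁴ → stable
Every interval has Δρ > 0: the column is stably stratified throughout.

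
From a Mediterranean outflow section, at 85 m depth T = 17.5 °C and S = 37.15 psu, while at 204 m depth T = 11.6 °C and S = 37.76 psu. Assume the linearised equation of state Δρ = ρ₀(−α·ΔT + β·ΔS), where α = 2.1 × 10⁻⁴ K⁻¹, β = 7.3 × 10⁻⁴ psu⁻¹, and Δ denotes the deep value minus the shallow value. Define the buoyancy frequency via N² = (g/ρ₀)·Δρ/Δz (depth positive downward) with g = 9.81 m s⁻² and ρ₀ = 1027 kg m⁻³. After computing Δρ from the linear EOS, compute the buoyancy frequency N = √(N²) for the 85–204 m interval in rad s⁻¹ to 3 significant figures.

0.0118 rad s⁻¹

ΔT = -5.9 K, ΔS = +0.61 psu (deep − shallow).
Δρ/ρ₀ = −αΔT + βΔS = 1.239 × 10⁻³ + 4.453 × 10⁻⁴ = 1.6843 × 10⁻³, so Δρ ≈ 1.730 kg m⁻³.
N² = (g/ρ₀)·Δρ/Δz = g·(Δρ/ρ₀)/Δz = 9.81 × 1.6843 × 10⁻³ / 119 = 1.3885 × 10⁻⁴ s⁻².
N = √(1.3885 × 10⁻⁴) = 0.011783 rad s⁻¹ ≈ 0.0118 rad s⁻¹.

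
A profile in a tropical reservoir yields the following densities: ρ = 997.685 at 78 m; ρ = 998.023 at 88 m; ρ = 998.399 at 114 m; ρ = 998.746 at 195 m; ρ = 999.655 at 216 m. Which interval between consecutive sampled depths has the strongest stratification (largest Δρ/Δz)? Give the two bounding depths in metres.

Compute the density gradient over each adjacent pair:
  78–88 m: Δρ/Δz = 0.338/10 = 0.034 kg m⁻⁴
  88–114 m: Δρ/Δz = 0.376/26 = 0.014 kg m⁻⁴
  114–195 m: Δρ/Δz = 0.347/81 = 4.3 × 10⁻³ kg m⁻⁴
  195–216 m: Δρ/Δz = 0.909/21 = 0.043 kg m⁻⁴
The largest gradient is in the 195–216 m interval — the pycnocline.

195–216 m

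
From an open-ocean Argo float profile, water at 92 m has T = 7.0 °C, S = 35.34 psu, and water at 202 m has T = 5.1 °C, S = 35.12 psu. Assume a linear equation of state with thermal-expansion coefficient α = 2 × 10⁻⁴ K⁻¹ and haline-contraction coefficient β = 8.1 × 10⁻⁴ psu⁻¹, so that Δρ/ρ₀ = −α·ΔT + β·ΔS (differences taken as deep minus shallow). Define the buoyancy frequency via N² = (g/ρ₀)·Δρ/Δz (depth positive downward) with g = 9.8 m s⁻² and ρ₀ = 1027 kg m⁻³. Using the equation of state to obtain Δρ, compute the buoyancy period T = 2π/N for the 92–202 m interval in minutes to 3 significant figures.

ΔT = -1.9 K, ΔS = -0.22 psu (deep − shallow).
Δρ/ρ₀ = −αΔT + βΔS = 3.80 × 10⁻⁴ − 1.782 × 10⁻⁴ = 2.018 × 10⁻⁴, so Δρ ≈ 0.2072 kg m⁻³.
N² = (g/ρ₀)·Δρ/Δz = g·(Δρ/ρ₀)/Δz = 9.8 × 2.018 × 10⁻⁴ / 110 = 1.7979 × 10⁻⁵ s⁻².
N = √(1.7979 × 10⁻⁵) = 4.2402 × 10⁻³ rad s⁻¹ → T = 2π/N = 1.4818 × 10³ s = 24.697 min ≈ 24.7 min.

24.7 min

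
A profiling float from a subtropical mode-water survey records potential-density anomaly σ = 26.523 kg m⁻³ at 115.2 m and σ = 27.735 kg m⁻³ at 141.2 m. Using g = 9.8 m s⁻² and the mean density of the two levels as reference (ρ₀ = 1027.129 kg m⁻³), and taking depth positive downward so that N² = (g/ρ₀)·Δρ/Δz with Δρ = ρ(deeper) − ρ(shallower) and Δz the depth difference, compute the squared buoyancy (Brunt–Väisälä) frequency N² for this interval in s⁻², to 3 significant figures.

4.45 × 10⁻⁴ s⁻²

Δρ = 1027.735 − 1026.523 = 1.212 kg m⁻³ over Δz = 141.2 − 115.2 = 26 m.
N² = (9.8/1027.129) × (1.212/26) = 4.4476 × 10⁻⁴ s⁻² ≈ 4.45 × 10⁻⁴ s⁻².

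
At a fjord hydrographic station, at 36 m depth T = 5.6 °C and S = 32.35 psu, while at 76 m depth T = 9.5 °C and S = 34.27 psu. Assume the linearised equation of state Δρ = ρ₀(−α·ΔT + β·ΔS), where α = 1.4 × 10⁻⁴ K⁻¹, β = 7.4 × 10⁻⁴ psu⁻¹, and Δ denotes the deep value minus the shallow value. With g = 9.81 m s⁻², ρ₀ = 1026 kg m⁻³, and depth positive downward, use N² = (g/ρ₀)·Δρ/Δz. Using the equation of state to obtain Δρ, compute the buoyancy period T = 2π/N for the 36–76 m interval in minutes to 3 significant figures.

7.15 min

ΔT = +3.9 K, ΔS = +1.92 psu (deep − shallow).
Δρ/ρ₀ = −αΔT + βΔS = -5.46 × 10⁻⁴ + 1.4208 × 10⁻³ = 8.748 × 10⁻⁴, so Δρ ≈ 0.8975 kg m⁻³.
N² = (g/ρ₀)·Δρ/Δz = g·(Δρ/ρ₀)/Δz = 9.81 × 8.748 × 10⁻⁴ / 40 = 2.1454 × 10⁻⁴ s⁻².
N = √(2.1454 × 10⁻⁴) = 0.014647 rad s⁻¹ → T = 2π/N = 428.97 s = 7.1495 min ≈ 7.15 min.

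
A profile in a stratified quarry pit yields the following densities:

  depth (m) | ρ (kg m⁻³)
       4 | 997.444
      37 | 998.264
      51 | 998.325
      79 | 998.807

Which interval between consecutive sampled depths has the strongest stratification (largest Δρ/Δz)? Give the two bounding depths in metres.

4–37 m

Compute the density gradient over each adjacent pair:
  4–37 m: Δρ/Δz = 0.820/33 = 0.025 kg m⁻⁴
  37–51 m: Δρ/Δz = 0.061/14 = 4.4 × 10⁻³ kg m⁻⁴
  51–79 m: Δρ/Δz = 0.482/28 = 0.017 kg m⁻⁴
The largest gradient is in the 4–37 m interval — the pycnocline.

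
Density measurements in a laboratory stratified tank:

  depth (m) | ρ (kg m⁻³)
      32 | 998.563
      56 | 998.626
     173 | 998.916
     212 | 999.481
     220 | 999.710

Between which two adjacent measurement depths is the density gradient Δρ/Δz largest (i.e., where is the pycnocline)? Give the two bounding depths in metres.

Compute the density gradient over each adjacent pair:
  32–56 m: Δρ/Δz = 0.063/24 = 2.6 × 10⁻³ kg m⁻⁴
  56–173 m: Δρ/Δz = 0.290/117 = 2.5 × 10⁻³ kg m⁻⁴
  173–212 m: Δρ/Δz = 0.565/39 = 0.014 kg m⁻⁴
  212–220 m: Δρ/Δz = 0.229/8 = 0.029 kg m⁻⁴
The largest gradient is in the 212–220 m interval — the pycnocline.

212–220 m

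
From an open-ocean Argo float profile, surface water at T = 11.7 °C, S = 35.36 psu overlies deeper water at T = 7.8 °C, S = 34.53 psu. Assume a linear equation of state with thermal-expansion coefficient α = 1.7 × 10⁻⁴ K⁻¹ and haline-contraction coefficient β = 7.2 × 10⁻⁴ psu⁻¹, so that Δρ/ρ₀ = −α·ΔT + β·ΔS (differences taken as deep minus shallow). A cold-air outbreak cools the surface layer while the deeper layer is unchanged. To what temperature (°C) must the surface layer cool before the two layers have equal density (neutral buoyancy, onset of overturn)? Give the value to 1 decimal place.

Neutral buoyancy requires Δρ = 0, i.e. −α(T_deep − T_surf′) + β(S_deep − S_surf) = 0.
T_surf′ = T_deep − (β/α)·ΔS = 7.8 − (7.2 × 10⁻⁴/1.7 × 10⁻⁴)·(-0.83) = 11.315 °C.
Cooling required: 11.7 − (11.315) = 0.385 °C.

11.3 °C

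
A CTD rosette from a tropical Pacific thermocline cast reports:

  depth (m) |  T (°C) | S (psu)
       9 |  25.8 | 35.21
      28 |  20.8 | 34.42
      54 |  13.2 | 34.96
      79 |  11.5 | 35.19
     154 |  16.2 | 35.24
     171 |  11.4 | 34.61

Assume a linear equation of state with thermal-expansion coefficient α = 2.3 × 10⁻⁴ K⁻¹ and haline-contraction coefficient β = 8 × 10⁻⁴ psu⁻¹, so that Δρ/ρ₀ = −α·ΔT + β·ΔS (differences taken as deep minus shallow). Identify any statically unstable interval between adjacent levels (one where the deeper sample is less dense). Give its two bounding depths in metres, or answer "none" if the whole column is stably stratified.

Evaluate Δρ/ρ₀ = −αΔT + βΔS across each adjacent pair:
  9–28 m: −αΔT+βΔS = −(2.3 × 10⁻⁴)(-5.0)+(8 × 10⁻⁴)(-0.79) = 5.2 × 10⁻⁴ → stable
  28–54 m: −αΔT+βΔS = −(2.3 × 10⁻⁴)(-7.6)+(8 × 10⁻⁴)(+0.54) = 2.2 × 10⁻³ → stable
  54–79 m: −αΔT+βΔS = −(2.3 × 10⁻⁴)(-1.7)+(8 × 10⁻⁴)(+0.23) = 5.7 × 10⁻⁴ → stable
  79–154 m: −αΔT+βΔS = −(2.3 × 10⁻⁴)(+4.7)+(8 × 10⁻⁴)(+0.05) = -1.0 × 10⁻³ → UNSTABLE
  154–171 m: −αΔT+βΔS = −(2.3 × 10⁻⁴)(-4.8)+(8 × 10⁻⁴)(-0.63) = 6.0 × 10⁻⁴ → stable
The 79–154 m interval has Δρ < 0: lighter water underlies denser water.

79–154 m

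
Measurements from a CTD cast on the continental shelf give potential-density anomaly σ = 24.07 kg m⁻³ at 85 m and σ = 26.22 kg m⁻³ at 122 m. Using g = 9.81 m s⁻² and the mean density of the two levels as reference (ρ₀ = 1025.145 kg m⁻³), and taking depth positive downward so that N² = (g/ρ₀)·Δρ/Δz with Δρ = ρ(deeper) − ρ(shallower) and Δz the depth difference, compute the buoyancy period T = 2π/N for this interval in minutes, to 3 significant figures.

4.44 min

Δρ = 1026.22 − 1024.07 = 2.15 kg m⁻³ over Δz = 122 − 85 = 37 m.
N² = (9.81/1025.145) × (2.15/37) = 5.5606 × 10⁻⁴ s⁻².
N = √(5.5606 × 10⁻⁴) = 0.023581 rad s⁻¹, so T = 2π/N = 266.45 s = 4.4408 min ≈ 4.44 min.
A positive N² confirms static stability across the interval.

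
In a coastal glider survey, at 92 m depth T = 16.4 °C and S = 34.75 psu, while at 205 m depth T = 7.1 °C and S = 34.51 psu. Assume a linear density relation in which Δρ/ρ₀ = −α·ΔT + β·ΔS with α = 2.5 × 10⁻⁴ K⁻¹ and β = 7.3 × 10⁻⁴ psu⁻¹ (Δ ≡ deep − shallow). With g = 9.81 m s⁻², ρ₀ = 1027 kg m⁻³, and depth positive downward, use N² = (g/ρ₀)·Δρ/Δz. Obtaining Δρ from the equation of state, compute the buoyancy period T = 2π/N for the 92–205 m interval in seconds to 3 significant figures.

ΔT = -9.3 K, ΔS = -0.24 psu (deep − shallow).
Δρ/ρ₀ = −αΔT + βΔS = 2.325 × 10⁻³ − 1.752 × 10⁻⁴ = 2.1498 × 10⁻³, so Δρ ≈ 2.208 kg m⁻³.
N² = (g/ρ₀)·Δρ/Δz = g·(Δρ/ρ₀)/Δz = 9.81 × 2.1498 × 10⁻³ / 113 = 1.8663 × 10⁻⁴ s⁻².
N = √(1.8663 × 10⁻⁴) = 0.013661 rad s⁻¹ → T = 2π/N = 459.94 s ≈ 460 s.

460 s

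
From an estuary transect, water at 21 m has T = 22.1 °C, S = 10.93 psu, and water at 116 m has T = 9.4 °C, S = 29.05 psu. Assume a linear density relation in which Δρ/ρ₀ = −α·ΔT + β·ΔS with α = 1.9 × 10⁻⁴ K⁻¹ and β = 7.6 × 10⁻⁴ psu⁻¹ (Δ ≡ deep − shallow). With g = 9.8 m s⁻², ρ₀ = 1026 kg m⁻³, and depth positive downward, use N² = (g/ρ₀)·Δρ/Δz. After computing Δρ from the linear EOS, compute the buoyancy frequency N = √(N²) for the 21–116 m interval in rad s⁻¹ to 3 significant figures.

ΔT = -12.7 K, ΔS = +18.12 psu (deep − shallow).
Δρ/ρ₀ = −αΔT + βΔS = 2.413 × 10⁻³ + 0.0137712 = 0.0161842, so Δρ ≈ 16.60 kg m⁻³.
N² = (g/ρ₀)·Δρ/Δz = g·(Δρ/ρ₀)/Δz = 9.8 × 0.0161842 / 95 = 1.6695 × 10⁻³ s⁻².
N = √(1.6695 × 10⁻³) = 0.040860 rad s⁻¹ ≈ 0.0409 rad s⁻¹.

0.0409 rad s⁻¹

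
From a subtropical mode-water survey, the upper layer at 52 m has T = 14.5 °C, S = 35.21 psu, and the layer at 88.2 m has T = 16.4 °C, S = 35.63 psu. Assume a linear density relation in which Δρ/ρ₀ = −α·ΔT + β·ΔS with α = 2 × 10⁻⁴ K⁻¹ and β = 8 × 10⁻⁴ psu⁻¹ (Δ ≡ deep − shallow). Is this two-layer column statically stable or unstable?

unstable

ΔT = 16.4 − 14.5 = +1.9 K and ΔS = 35.63 − 35.21 = +0.42 psu (deep − shallow).
−αΔT = -3.80 × 10⁻⁴; βΔS = 3.36 × 10⁻⁴; sum Δρ/ρ₀ = -4.40 × 10⁻⁵.
Δρ/ρ₀ < 0, so Δρ < 0: deeper water is lighter → statically unstable; the column would overturn.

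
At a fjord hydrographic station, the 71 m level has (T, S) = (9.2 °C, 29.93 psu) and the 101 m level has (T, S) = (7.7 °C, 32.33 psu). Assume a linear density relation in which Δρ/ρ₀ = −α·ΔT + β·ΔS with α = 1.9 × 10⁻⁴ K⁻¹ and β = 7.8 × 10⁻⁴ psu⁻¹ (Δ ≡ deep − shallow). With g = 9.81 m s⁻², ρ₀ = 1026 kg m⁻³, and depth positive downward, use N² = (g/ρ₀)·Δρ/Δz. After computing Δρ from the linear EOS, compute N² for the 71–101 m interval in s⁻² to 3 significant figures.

ΔT = -1.5 K, ΔS = +2.40 psu (deep − shallow).
Δρ/ρ₀ = −αΔT + βΔS = 2.85 × 10⁻⁴ + 1.872 × 10⁻³ = 2.157 × 10⁻³, so Δρ ≈ 2.213 kg m⁻³.
N² = (g/ρ₀)·Δρ/Δz = g·(Δρ/ρ₀)/Δz = 9.81 × 2.157 × 10⁻³ / 30 = 7.0534 × 10⁻⁴ s⁻² ≈ 7.05 × 10⁻⁴ s⁻².

7.05 × 10⁻⁴ s⁻²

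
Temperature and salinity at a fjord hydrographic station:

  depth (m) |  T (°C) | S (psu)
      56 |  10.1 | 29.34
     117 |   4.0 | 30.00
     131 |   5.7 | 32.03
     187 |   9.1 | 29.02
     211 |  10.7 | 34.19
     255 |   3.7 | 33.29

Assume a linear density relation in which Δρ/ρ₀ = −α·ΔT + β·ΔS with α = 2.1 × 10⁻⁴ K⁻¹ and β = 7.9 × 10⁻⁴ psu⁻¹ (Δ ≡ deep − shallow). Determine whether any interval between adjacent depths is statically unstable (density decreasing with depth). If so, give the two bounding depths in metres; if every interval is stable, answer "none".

131–187 m

Evaluate Δρ/ρ₀ = −αΔT + βΔS across each adjacent pair:
  56–117 m: −αΔT+βΔS = −(2.1 × 10⁻⁴)(-6.1)+(7.9 × 10⁻⁴)(+0.66) = 1.8 × 10⁻³ → stable
  117–131 m: −αΔT+βΔS = −(2.1 × 10⁻⁴)(+1.7)+(7.9 × 10⁻⁴)(+2.03) = 1.2 × 10⁻³ → stable
  131–187 m: −αΔT+βΔS = −(2.1 × 10⁻⁴)(+3.4)+(7.9 × 10⁻⁴)(-3.01) = -3.1 × 10⁻³ → UNSTABLE
  187–211 m: −αΔT+βΔS = −(2.1 × 10⁻⁴)(+1.6)+(7.9 × 10⁻⁴)(+5.17) = 3.7 × 10⁻³ → stable
  211–255 m: −αΔT+βΔS = −(2.1 × 10⁻⁴)(-7.0)+(7.9 × 10⁻⁴)(-0.90) = 7.6 × 10⁻⁴ → stable
The 131–187 m interval has Δρ < 0: lighter water underlies denser water.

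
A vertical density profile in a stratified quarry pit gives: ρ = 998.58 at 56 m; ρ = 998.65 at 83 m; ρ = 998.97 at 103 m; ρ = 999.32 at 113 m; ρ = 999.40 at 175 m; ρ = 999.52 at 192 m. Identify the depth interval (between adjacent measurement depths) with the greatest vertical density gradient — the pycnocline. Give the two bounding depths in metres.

Compute the density gradient over each adjacent pair:
  56–83 m: Δρ/Δz = 0.07/27 = 2.6 × 10⁻³ kg m⁻⁴
  83–103 m: Δρ/Δz = 0.32/20 = 0.016 kg m⁻⁴
  103–113 m: Δρ/Δz = 0.35/10 = 0.035 kg m⁻⁴
  113–175 m: Δρ/Δz = 0.08/62 = 1.3 × 10⁻³ kg m⁻⁴
  175–192 m: Δρ/Δz = 0.12/17 = 7.1 × 10⁻³ kg m⁻⁴
The largest gradient is in the 103–113 m interval — the pycnocline.

103–113 m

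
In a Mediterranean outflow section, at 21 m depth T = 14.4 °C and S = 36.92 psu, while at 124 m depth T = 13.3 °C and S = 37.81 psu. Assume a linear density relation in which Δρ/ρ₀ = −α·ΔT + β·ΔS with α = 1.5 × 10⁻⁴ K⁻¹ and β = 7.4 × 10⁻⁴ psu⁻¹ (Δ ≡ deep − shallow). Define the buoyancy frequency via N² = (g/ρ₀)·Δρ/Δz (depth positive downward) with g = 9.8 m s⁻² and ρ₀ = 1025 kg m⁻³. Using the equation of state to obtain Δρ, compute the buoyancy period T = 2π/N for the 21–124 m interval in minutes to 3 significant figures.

ΔT = -1.1 K, ΔS = +0.89 psu (deep − shallow).
Δρ/ρ₀ = −αΔT + βΔS = 1.65 × 10⁻⁴ + 6.586 × 10⁻⁴ = 8.236 × 10⁻⁴, so Δρ ≈ 0.8442 kg m⁻³.
N² = (g/ρ₀)·Δρ/Δz = g·(Δρ/ρ₀)/Δz = 9.8 × 8.236 × 10⁻⁴ / 103 = 7.8362 × 10⁻⁵ s⁻².
N = √(7.8362 × 10⁻⁵) = 8.8522 × 10⁻³ rad s⁻¹ → T = 2π/N = 709.79 s = 11.830 min ≈ 11.8 min.

11.8 min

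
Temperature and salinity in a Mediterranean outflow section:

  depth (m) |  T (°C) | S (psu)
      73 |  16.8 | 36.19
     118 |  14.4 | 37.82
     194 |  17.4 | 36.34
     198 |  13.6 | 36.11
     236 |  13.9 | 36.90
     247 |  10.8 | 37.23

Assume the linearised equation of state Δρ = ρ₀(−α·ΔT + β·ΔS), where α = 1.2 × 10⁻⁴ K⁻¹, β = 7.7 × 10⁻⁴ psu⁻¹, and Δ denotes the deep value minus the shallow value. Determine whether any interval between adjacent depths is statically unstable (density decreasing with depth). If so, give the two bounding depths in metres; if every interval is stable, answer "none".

118–194 m

Evaluate Δρ/ρ₀ = −αΔT + βΔS across each adjacent pair:
  73–118 m: −αΔT+βΔS = −(1.2 × 10⁻⁴)(-2.4)+(7.7 × 10⁻⁴)(+1.63) = 1.5 × 10⁻³ → stable
  118–194 m: −αΔT+βΔS = −(1.2 × 10⁻⁴)(+3.0)+(7.7 × 10⁻⁴)(-1.48) = -1.5 × 10⁻³ → UNSTABLE
  194–198 m: −αΔT+βΔS = −(1.2 × 10⁻⁴)(-3.8)+(7.7 × 10⁻⁴)(-0.23) = 2.8 × 10⁻⁴ → stable
  198–236 m: −αΔT+βΔS = −(1.2 × 10⁻⁴)(+0.3)+(7.7 × 10⁻⁴)(+0.79) = 5.7 × 10⁻⁴ → stable
  236–247 m: −αΔT+βΔS = −(1.2 × 10⁻⁴)(-3.1)+(7.7 × 10⁻⁴)(+0.33) = 6.3 × 10⁻⁴ → stable
The 118–194 m interval has Δρ < 0: lighter water underlies denser water.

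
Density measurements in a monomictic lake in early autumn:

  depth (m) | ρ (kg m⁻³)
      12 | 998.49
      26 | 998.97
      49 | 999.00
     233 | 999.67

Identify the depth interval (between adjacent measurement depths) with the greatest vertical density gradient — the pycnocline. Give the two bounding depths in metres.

Compute the density gradient over each adjacent pair:
  12–26 m: Δρ/Δz = 0.48/14 = 0.034 kg m⁻⁴
  26–49 m: Δρ/Δz = 0.03/23 = 1.3 × 10⁻³ kg m⁻⁴
  49–233 m: Δρ/Δz = 0.67/184 = 3.6 × 10⁻³ kg m⁻⁴
The largest gradient is in the 12–26 m interval — the pycnocline.

12–26 m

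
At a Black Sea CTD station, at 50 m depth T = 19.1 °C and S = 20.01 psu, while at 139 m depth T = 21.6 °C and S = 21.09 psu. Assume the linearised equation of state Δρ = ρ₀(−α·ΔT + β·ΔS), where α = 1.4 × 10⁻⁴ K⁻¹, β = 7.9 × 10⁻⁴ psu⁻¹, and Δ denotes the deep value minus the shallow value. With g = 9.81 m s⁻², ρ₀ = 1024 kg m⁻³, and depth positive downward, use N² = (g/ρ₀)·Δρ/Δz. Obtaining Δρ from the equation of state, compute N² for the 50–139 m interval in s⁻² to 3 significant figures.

5.55 × 10⁻⁵ s⁻²

ΔT = +2.5 K, ΔS = +1.08 psu (deep − shallow).
Δρ/ρ₀ = −αΔT + βΔS = -3.50 × 10⁻⁴ + 8.532 × 10⁻⁴ = 5.032 × 10⁻⁴, so Δρ ≈ 0.5153 kg m⁻³.
N² = (g/ρ₀)·Δρ/Δz = g·(Δρ/ρ₀)/Δz = 9.81 × 5.032 × 10⁻⁴ / 89 = 5.5465 × 10⁻⁵ s⁻² ≈ 5.55 × 10⁻⁵ s⁻².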